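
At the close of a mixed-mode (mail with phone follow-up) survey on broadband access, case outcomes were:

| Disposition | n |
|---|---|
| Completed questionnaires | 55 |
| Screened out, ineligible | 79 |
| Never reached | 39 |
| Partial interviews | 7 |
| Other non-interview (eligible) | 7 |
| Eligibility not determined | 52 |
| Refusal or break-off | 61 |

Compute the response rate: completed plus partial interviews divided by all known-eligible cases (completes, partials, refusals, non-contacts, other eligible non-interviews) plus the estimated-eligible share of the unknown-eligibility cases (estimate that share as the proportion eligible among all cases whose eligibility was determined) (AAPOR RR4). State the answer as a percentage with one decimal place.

30.3%

Num: 55 + 7 = 62
Eligible (known): 55 + 7 + 61 + 39 + 7 = 169
e = 169 / (169 + 79) = 169 / 248 = 0.6815
Estimated eligible among unknowns: 0.6815 × 52 = 35.44
Base: 169 + 35.44 = 204.44
RR4 = 62 / 204.44 = 0.3033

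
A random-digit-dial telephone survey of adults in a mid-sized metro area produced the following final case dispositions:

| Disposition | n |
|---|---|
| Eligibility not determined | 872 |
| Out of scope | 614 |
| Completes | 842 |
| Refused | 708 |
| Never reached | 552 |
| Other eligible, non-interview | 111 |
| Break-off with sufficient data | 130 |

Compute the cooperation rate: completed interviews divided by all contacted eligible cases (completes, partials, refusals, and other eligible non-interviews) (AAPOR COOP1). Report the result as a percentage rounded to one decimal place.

47.0%

Numerator → 842
Base → 842 + 130 + 708 + 111 = 1791
COOP1 = 842 / 1791 = 0.4701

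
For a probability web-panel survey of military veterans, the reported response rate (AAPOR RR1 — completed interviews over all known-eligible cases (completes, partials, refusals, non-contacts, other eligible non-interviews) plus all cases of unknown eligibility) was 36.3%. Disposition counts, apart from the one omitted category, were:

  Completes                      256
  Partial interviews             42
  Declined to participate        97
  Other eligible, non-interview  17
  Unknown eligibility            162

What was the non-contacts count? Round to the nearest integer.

131

RR1 = 256 / D = 0.363
D = 256 / 0.363 = 705.2
Other denominator terms total 574
non-contacts = 705.2 − 574 ≈ 131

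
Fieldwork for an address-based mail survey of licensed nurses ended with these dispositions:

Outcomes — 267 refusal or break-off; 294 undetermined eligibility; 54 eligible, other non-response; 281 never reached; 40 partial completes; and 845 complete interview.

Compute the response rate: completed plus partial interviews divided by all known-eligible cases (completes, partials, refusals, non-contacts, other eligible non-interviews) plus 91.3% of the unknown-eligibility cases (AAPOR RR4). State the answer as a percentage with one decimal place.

Num → 845 + 40 = 885
Eligible (known) → 845 + 40 + 267 + 281 + 54 = 1487
Eligible share of unknowns → 0.9130 × 294 = 268.42
Base → 1487 + 268.42 = 1755.42
RR4 = 885 / 1755.42 = 0.5042

50.4%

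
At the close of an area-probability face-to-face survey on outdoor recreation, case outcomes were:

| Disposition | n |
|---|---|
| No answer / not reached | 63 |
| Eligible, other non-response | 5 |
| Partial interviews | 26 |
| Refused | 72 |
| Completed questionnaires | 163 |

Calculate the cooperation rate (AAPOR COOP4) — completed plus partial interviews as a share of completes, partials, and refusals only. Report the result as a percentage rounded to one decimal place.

Top → 163 + 26 = 189
Base → 163 + 26 + 72 = 261
COOP4 = 189 / 261 = 0.7241

72.4%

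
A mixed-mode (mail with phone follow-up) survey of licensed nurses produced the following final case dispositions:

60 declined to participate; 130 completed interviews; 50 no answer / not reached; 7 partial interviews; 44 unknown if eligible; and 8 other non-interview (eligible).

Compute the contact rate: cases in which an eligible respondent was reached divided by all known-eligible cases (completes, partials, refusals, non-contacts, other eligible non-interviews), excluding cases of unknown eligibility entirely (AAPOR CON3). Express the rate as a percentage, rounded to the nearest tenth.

Numerator → 130 + 7 + 60 + 8 = 205
Denominator → 130 + 7 + 60 + 50 + 8 = 255
CON3 = 205 / 255 = 0.8039

80.4%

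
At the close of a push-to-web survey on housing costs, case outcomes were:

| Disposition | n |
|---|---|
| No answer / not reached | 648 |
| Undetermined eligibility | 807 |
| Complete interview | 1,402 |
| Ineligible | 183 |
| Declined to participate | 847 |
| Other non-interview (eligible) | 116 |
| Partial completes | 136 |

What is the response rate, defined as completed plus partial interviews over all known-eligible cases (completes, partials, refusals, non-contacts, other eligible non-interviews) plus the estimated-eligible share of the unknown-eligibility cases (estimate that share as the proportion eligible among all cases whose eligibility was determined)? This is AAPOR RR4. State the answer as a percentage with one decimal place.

Num: 1402 + 136 = 1538
Known eligible: 1402 + 136 + 847 + 648 + 116 = 3149
e = 3149 / (3149 + 183) = 3149 / 3332 = 0.9451
Estimated eligible among unknowns: 0.9451 × 807 = 762.70
Denom: 3149 + 762.70 = 3911.70
RR4 = 1538 / 3911.70 = 0.3932

39.3%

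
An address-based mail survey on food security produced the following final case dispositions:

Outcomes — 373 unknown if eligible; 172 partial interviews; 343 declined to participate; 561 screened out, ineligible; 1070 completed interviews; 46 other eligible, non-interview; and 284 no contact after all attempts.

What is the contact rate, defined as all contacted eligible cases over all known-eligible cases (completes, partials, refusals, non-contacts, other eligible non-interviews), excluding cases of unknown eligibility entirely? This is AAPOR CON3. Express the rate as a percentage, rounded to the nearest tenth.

Numerator: 1070 + 172 + 343 + 46 = 1631
Denominator: 1070 + 172 + 343 + 284 + 46 = 1915
CON3 = 1631 / 1915 = 0.8517

85.2%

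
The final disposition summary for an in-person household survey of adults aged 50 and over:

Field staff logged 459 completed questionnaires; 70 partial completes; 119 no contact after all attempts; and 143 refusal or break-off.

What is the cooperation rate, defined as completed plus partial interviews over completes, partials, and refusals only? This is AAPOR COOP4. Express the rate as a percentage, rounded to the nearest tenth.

78.7%

Num → 459 + 70 = 529
Denom → 459 + 70 + 143 = 672
COOP4 = 529 / 672 = 0.7872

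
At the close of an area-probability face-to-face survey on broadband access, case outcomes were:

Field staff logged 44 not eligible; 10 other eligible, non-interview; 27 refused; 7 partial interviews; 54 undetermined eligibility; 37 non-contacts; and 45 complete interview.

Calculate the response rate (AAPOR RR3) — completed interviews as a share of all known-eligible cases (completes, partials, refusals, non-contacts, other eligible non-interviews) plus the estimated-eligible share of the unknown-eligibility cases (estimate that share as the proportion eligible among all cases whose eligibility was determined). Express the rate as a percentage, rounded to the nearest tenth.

27.1%

Top: 45
Known eligible: 45 + 7 + 27 + 37 + 10 = 126
e = 126 / (126 + 44) = 126 / 170 = 0.7412
Eligible share of unknowns: 0.7412 × 54 = 40.02
Denominator: 126 + 40.02 = 166.02
RR3 = 45 / 166.02 = 0.2711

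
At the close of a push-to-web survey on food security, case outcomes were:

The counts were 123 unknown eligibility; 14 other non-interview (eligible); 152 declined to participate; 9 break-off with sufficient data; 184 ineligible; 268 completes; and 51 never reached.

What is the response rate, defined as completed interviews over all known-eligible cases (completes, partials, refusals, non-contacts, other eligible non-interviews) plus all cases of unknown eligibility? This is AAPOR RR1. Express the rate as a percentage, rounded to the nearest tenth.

43.4%

Top: 268
Denominator: 268 + 9 + 152 + 51 + 14 + 123 = 617
RR1 = 268 / 617 = 0.4344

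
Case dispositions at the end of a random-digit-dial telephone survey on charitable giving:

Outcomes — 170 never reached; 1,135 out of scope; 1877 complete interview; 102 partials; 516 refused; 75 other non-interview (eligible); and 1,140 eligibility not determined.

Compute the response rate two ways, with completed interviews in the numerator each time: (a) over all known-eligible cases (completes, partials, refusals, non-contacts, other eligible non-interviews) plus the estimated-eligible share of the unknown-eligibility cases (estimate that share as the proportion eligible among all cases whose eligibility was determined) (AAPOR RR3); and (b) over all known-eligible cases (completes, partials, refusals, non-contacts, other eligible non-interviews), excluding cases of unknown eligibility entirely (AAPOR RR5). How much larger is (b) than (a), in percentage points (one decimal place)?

15.6

Top = 1877
Known eligible = 1877 + 102 + 516 + 170 + 75 = 2740
e = 2740 / (2740 + 1135) = 2740 / 3875 = 0.7071
Eligible share of unknowns = 0.7071 × 1140 = 806.09
Denom = 2740 + 806.09 = 3546.09
RR3 = 1877 / 3546.09 = 0.5293
Denom = 1877 + 102 + 516 + 170 + 75 = 2740
RR5 = 1877 / 2740 = 0.6850
Difference = 68.50 − 52.93 = 15.57 percentage points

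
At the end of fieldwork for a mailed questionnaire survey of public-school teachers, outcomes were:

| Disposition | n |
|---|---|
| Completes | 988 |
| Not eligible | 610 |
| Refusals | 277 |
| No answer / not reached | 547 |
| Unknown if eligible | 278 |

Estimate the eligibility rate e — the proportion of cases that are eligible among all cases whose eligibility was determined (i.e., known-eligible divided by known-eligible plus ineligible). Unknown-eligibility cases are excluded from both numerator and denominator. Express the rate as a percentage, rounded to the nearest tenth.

74.8%

Determined eligible = 988 + 277 + 547 = 1812
e = 1812 / (1812 + 610) = 1812 / 2422 = 0.7481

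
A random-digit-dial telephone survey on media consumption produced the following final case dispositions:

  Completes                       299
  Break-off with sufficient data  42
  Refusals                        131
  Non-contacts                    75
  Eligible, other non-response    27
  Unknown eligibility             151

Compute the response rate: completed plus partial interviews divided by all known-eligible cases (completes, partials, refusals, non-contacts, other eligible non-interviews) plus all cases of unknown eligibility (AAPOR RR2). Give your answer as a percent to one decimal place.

47.0%

Top: 299 + 42 = 341
Denom: 299 + 42 + 131 + 75 + 27 + 151 = 725
RR2 = 341 / 725 = 0.4703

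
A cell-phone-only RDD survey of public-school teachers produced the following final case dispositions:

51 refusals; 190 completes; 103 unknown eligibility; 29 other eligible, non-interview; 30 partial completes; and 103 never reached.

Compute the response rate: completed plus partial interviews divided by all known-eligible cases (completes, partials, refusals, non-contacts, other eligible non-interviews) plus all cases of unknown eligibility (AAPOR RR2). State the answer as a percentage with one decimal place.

Top: 190 + 30 = 220
Base: 190 + 30 + 51 + 103 + 29 + 103 = 506
RR2 = 220 / 506 = 0.4348

43.5%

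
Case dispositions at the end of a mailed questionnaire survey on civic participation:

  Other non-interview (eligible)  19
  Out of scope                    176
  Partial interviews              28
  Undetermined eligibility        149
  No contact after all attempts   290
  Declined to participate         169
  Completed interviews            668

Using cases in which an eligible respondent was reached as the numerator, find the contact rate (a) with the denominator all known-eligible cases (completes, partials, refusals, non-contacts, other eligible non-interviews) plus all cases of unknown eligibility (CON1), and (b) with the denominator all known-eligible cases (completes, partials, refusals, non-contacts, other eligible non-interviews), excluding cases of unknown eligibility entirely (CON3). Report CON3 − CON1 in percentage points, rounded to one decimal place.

8.5

Numerator = 668 + 28 + 169 + 19 = 884
Denominator = 668 + 28 + 169 + 290 + 19 + 149 = 1323
CON1 = 884 / 1323 = 0.6682
Denominator = 668 + 28 + 169 + 290 + 19 = 1174
CON3 = 884 / 1174 = 0.7530
Difference = 75.30 − 66.82 = 8.48 percentage points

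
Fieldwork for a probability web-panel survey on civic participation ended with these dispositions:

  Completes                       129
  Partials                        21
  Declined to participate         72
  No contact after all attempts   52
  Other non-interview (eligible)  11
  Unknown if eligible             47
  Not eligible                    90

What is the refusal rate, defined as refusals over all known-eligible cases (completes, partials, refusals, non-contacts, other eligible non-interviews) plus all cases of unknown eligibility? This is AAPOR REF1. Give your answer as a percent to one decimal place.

Numerator → 72
Denominator → 129 + 21 + 72 + 52 + 11 + 47 = 332
REF1 = 72 / 332 = 0.2169

21.7%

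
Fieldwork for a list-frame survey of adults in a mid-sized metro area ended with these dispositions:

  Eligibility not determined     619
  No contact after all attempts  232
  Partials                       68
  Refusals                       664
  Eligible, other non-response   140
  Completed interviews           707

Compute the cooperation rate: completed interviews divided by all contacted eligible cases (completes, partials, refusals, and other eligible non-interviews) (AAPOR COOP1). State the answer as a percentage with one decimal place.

Numerator → 707
Denom → 707 + 68 + 664 + 140 = 1579
COOP1 = 707 / 1579 = 0.4478

44.8%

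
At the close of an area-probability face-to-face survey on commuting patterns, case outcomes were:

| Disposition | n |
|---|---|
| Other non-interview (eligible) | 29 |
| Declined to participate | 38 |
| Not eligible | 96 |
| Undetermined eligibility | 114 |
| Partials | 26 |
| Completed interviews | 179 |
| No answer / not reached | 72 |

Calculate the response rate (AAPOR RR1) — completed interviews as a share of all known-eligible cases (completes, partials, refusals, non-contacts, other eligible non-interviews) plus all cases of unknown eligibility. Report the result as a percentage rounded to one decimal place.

39.1%

Numerator = 179
Denom = 179 + 26 + 38 + 72 + 29 + 114 = 458
RR1 = 179 / 458 = 0.3908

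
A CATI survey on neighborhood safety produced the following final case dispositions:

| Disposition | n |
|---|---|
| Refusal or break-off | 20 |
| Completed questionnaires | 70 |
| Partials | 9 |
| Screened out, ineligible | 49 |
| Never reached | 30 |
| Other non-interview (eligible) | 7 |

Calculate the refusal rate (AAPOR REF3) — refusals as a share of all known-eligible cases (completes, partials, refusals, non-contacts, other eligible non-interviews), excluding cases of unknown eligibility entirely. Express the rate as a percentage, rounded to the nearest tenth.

Num = 20
Base = 70 + 9 + 20 + 30 + 7 = 136
REF3 = 20 / 136 = 0.1471

14.7%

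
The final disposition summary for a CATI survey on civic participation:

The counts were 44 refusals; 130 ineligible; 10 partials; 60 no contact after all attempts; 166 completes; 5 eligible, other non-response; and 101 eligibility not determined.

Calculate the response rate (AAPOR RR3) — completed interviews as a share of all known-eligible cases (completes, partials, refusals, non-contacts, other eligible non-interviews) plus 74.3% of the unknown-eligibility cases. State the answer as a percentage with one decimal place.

46.1%

Num → 166
Eligible (known) → 166 + 10 + 44 + 60 + 5 = 285
Eligible share of unknowns → 0.7430 × 101 = 75.04
Denominator → 285 + 75.04 = 360.04
RR3 = 166 / 360.04 = 0.4611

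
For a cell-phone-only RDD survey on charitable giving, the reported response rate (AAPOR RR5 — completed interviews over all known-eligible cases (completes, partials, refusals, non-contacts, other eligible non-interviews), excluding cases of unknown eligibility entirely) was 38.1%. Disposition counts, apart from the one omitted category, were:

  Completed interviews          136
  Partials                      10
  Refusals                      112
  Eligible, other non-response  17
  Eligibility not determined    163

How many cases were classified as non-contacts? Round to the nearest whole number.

82

RR5 = 136 / D = 0.381
D = 136 / 0.381 = 357.0
Other denominator terms total 275
non-contacts = 357.0 − 275 ≈ 82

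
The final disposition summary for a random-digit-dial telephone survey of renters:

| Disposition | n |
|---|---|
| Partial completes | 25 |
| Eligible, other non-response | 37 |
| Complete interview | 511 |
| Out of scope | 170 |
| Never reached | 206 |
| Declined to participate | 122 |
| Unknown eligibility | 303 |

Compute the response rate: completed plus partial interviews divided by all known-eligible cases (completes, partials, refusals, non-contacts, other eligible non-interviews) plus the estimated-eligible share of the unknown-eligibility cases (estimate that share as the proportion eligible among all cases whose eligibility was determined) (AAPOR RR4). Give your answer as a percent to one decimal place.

Numerator → 511 + 25 = 536
Known eligible → 511 + 25 + 122 + 206 + 37 = 901
e = 901 / (901 + 170) = 901 / 1071 = 0.8413
Eligible share of unknowns → 0.8413 × 303 = 254.91
Base → 901 + 254.91 = 1155.91
RR4 = 536 / 1155.91 = 0.4637

46.4%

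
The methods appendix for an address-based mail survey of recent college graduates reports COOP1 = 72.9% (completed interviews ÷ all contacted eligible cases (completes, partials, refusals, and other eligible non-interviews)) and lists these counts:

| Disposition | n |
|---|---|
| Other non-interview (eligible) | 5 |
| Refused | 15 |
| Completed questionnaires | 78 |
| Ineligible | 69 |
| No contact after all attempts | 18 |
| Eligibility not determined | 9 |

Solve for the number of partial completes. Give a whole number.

COOP1 = 78 / D = 0.729
D = 78 / 0.729 = 107.0
Other denominator terms total 98
partial completes = 107.0 − 98 ≈ 9

9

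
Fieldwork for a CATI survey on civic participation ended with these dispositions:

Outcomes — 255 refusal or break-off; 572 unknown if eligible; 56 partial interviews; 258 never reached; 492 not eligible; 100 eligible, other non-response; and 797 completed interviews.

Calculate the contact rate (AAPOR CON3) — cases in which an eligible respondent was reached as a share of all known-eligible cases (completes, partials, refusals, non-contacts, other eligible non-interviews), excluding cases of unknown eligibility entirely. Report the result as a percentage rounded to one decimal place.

Numerator = 797 + 56 + 255 + 100 = 1208
Denominator = 797 + 56 + 255 + 258 + 100 = 1466
CON3 = 1208 / 1466 = 0.8240

82.4%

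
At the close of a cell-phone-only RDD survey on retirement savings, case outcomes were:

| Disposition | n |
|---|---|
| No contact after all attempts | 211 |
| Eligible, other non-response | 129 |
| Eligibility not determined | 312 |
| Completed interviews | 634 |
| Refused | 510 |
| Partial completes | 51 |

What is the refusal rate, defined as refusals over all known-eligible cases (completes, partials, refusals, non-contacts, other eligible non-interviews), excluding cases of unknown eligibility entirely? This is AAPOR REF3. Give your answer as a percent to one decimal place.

Num = 510
Denominator = 634 + 51 + 510 + 211 + 129 = 1535
REF3 = 510 / 1535 = 0.3322

33.2%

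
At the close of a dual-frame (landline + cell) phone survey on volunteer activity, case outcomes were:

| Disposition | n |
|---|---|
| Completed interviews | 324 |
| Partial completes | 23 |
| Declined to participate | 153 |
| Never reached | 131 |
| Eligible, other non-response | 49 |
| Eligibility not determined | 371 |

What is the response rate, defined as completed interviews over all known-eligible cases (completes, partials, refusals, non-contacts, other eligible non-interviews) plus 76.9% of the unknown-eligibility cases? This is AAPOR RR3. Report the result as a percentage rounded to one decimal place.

33.6%

Num: 324
Determined eligible: 324 + 23 + 153 + 131 + 49 = 680
Estimated eligible among unknowns: 0.7690 × 371 = 285.30
Denominator: 680 + 285.30 = 965.30
RR3 = 324 / 965.30 = 0.3356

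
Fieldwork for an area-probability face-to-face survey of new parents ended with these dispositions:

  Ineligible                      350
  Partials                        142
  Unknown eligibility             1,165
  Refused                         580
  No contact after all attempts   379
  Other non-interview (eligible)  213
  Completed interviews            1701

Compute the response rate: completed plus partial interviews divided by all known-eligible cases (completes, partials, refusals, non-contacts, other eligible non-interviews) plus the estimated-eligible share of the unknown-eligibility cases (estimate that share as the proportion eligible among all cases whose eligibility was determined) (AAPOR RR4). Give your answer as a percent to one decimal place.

Num: 1701 + 142 = 1843
Known eligible: 1701 + 142 + 580 + 379 + 213 = 3015
e = 3015 / (3015 + 350) = 3015 / 3365 = 0.8960
Estimated eligible among unknowns: 0.8960 × 1165 = 1043.84
Base: 3015 + 1043.84 = 4058.84
RR4 = 1843 / 4058.84 = 0.4541

45.4%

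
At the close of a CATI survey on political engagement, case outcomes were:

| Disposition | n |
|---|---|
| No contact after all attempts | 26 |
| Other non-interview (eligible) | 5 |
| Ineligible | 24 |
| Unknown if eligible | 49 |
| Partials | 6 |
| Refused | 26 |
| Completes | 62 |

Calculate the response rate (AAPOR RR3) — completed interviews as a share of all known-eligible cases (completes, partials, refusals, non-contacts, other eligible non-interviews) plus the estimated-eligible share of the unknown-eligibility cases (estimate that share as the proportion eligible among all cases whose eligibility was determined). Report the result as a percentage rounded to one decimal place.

37.3%

Numerator = 62
Known eligible = 62 + 6 + 26 + 26 + 5 = 125
e = 125 / (125 + 24) = 125 / 149 = 0.8389
Eligible share of unknowns = 0.8389 × 49 = 41.11
Denominator = 125 + 41.11 = 166.11
RR3 = 62 / 166.11 = 0.3732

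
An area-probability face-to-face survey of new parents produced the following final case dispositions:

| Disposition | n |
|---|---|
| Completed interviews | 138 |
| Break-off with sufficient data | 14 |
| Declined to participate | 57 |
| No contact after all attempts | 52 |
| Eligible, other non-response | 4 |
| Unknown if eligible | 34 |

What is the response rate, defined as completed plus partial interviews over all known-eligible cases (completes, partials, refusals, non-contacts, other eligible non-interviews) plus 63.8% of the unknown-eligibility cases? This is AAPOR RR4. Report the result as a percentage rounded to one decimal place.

Num = 138 + 14 = 152
Known eligible = 138 + 14 + 57 + 52 + 4 = 265
Eligible share of unknowns = 0.6380 × 34 = 21.69
Denom = 265 + 21.69 = 286.69
RR4 = 152 / 286.69 = 0.5302

53.0%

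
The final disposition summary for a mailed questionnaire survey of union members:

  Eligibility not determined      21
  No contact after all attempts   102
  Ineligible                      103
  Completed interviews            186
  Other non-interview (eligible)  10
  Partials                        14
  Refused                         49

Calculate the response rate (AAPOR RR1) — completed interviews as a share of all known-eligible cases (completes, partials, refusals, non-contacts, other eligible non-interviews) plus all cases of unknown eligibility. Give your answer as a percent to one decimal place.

Top → 186
Base → 186 + 14 + 49 + 102 + 10 + 21 = 382
RR1 = 186 / 382 = 0.4869

48.7%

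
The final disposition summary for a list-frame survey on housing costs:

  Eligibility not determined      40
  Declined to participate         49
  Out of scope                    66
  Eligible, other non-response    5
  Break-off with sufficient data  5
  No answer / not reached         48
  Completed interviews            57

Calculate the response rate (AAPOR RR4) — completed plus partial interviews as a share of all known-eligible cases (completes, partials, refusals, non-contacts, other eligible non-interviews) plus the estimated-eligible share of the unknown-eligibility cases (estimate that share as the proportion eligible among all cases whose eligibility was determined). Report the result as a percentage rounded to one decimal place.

32.2%

Numerator = 57 + 5 = 62
Determined eligible = 57 + 5 + 49 + 48 + 5 = 164
e = 164 / (164 + 66) = 164 / 230 = 0.7130
Estimated eligible among unknowns = 0.7130 × 40 = 28.52
Denominator = 164 + 28.52 = 192.52
RR4 = 62 / 192.52 = 0.3220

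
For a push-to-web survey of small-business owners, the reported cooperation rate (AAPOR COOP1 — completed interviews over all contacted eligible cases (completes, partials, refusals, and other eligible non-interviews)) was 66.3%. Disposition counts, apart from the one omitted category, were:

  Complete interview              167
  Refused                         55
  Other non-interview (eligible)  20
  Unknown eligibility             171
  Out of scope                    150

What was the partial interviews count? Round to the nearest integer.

10

COOP1 = 167 / D = 0.663
D = 167 / 0.663 = 251.9
Other denominator terms total 242
partial interviews = 251.9 − 242 ≈ 10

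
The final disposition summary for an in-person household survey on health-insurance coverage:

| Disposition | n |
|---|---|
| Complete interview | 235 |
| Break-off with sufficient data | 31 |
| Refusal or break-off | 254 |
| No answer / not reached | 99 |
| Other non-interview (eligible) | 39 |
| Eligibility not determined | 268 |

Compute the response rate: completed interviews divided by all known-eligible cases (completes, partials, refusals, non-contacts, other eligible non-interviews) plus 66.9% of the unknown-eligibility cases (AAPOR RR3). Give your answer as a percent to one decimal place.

28.1%

Numerator: 235
Known eligible: 235 + 31 + 254 + 99 + 39 = 658
Estimated eligible among unknowns: 0.6690 × 268 = 179.29
Denominator: 658 + 179.29 = 837.29
RR3 = 235 / 837.29 = 0.2807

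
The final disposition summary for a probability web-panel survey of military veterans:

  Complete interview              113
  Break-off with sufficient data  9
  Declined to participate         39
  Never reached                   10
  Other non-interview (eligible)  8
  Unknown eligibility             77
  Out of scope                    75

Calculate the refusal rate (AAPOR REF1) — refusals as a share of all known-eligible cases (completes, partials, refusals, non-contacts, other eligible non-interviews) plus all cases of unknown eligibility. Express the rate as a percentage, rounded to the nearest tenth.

15.2%

Num = 39
Denominator = 113 + 9 + 39 + 10 + 8 + 77 = 256
REF1 = 39 / 256 = 0.1523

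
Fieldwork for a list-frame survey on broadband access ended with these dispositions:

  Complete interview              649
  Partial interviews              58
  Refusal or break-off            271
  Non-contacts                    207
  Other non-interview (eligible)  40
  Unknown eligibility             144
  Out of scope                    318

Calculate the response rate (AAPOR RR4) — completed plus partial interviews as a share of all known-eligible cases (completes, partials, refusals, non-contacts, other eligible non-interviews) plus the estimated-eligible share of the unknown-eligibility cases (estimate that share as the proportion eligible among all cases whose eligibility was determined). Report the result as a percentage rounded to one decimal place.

52.8%

Num: 649 + 58 = 707
Determined eligible: 649 + 58 + 271 + 207 + 40 = 1225
e = 1225 / (1225 + 318) = 1225 / 1543 = 0.7939
Eligible share of unknowns: 0.7939 × 144 = 114.32
Denom: 1225 + 114.32 = 1339.32
RR4 = 707 / 1339.32 = 0.5279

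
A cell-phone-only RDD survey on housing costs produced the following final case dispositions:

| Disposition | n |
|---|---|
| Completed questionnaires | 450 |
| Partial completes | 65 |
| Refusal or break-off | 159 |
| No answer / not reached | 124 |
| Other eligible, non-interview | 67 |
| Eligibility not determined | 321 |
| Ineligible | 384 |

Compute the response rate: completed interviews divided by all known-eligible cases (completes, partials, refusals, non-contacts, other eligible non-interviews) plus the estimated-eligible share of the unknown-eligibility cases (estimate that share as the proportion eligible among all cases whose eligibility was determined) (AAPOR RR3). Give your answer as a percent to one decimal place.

Top → 450
Known eligible → 450 + 65 + 159 + 124 + 67 = 865
e = 865 / (865 + 384) = 865 / 1249 = 0.6926
Eligible share of unknowns → 0.6926 × 321 = 222.32
Denom → 865 + 222.32 = 1087.32
RR3 = 450 / 1087.32 = 0.4139

41.4%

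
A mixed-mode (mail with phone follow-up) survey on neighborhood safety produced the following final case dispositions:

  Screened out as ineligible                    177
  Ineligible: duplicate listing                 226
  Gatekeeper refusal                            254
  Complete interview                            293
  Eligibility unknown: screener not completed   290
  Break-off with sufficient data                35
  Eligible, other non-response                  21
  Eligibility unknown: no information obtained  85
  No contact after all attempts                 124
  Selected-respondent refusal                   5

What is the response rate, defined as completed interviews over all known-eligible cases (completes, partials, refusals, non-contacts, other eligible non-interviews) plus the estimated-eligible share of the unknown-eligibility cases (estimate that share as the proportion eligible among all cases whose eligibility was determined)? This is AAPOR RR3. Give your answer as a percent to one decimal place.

30.1%

Refusal or break-off = 254 + 5 = 259
Unknown eligibility = 290 + 85 = 375
Out of scope = 177 + 226 = 403
Top → 293
Eligible (known) → 293 + 35 + 259 + 124 + 21 = 732
e = 732 / (732 + 403) = 732 / 1135 = 0.6449
e × U → 0.6449 × 375 = 241.84
Denom → 732 + 241.84 = 973.84
RR3 = 293 / 973.84 = 0.3009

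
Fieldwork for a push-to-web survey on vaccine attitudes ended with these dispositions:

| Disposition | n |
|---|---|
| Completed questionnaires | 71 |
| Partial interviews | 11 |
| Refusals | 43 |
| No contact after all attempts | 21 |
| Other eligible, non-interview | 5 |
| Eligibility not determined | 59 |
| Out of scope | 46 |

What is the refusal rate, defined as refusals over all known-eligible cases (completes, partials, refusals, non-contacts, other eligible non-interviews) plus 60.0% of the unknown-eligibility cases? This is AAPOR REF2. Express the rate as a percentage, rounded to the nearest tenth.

23.1%

Top = 43
Eligible (known) = 71 + 11 + 43 + 21 + 5 = 151
Estimated eligible among unknowns = 0.6000 × 59 = 35.40
Denom = 151 + 35.40 = 186.40
REF2 = 43 / 186.40 = 0.2307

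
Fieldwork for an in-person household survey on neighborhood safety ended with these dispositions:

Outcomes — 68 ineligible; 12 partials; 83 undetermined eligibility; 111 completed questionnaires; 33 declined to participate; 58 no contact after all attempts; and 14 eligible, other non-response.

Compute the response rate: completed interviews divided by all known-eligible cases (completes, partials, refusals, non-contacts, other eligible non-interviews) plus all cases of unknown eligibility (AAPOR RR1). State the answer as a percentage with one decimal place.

35.7%

Numerator: 111
Denominator: 111 + 12 + 33 + 58 + 14 + 83 = 311
RR1 = 111 / 311 = 0.3569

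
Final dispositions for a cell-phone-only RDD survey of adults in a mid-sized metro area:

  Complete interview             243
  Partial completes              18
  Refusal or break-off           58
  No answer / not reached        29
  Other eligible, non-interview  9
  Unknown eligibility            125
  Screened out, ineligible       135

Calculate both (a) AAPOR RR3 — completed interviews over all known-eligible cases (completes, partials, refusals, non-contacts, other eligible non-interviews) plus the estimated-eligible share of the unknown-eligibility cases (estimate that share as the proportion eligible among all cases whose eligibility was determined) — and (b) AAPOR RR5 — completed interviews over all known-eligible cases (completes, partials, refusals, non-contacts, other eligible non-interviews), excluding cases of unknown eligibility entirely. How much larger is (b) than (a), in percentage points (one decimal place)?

13.8

Numerator: 243
Determined eligible: 243 + 18 + 58 + 29 + 9 = 357
e = 357 / (357 + 135) = 357 / 492 = 0.7256
Estimated eligible among unknowns: 0.7256 × 125 = 90.70
Denom: 357 + 90.70 = 447.70
RR3 = 243 / 447.70 = 0.5428
Denom: 243 + 18 + 58 + 29 + 9 = 357
RR5 = 243 / 357 = 0.6807
Difference = 68.07 − 54.28 = 13.79 percentage points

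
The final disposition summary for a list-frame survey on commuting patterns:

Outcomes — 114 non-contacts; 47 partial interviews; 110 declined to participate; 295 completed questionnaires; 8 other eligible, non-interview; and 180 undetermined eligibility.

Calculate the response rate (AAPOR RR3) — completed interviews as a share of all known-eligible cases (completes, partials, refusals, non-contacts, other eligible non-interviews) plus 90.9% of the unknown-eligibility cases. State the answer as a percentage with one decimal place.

Top = 295
Eligible (known) = 295 + 47 + 110 + 114 + 8 = 574
Estimated eligible among unknowns = 0.9090 × 180 = 163.62
Denominator = 574 + 163.62 = 737.62
RR3 = 295 / 737.62 = 0.3999

40.0%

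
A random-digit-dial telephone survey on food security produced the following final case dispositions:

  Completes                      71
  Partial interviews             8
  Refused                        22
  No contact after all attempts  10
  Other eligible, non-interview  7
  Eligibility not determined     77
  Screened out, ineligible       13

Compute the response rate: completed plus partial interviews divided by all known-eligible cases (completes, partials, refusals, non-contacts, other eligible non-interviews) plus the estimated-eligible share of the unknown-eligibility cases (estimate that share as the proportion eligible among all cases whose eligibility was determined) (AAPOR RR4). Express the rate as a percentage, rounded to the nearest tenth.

Num: 71 + 8 = 79
Known eligible: 71 + 8 + 22 + 10 + 7 = 118
e = 118 / (118 + 13) = 118 / 131 = 0.9008
Eligible share of unknowns: 0.9008 × 77 = 69.36
Denom: 118 + 69.36 = 187.36
RR4 = 79 / 187.36 = 0.4216

42.2%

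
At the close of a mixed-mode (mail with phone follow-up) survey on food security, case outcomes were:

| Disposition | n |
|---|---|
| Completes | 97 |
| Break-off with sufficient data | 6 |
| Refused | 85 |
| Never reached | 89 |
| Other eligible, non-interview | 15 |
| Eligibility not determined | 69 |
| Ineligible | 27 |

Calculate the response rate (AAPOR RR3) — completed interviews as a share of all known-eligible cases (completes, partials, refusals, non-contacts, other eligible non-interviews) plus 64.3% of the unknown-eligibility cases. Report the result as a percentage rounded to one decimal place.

28.8%

Num: 97
Determined eligible: 97 + 6 + 85 + 89 + 15 = 292
e × U: 0.6430 × 69 = 44.37
Denominator: 292 + 44.37 = 336.37
RR3 = 97 / 336.37 = 0.2884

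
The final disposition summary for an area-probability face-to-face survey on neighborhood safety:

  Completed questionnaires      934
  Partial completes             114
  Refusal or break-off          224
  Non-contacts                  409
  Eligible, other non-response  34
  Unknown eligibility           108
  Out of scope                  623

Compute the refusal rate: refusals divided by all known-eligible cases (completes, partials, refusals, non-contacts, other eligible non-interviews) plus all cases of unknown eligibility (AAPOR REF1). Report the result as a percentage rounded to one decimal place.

Numerator → 224
Denom → 934 + 114 + 224 + 409 + 34 + 108 = 1823
REF1 = 224 / 1823 = 0.1229

12.3%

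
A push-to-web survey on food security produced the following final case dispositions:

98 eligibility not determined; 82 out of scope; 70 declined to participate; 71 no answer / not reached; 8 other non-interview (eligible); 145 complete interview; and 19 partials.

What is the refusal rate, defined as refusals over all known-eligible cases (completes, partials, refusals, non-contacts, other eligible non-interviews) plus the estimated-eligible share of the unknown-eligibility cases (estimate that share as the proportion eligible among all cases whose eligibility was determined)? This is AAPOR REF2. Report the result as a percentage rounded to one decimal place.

17.9%

Num = 70
Known eligible = 145 + 19 + 70 + 71 + 8 = 313
e = 313 / (313 + 82) = 313 / 395 = 0.7924
Eligible share of unknowns = 0.7924 × 98 = 77.66
Denominator = 313 + 77.66 = 390.66
REF2 = 70 / 390.66 = 0.1792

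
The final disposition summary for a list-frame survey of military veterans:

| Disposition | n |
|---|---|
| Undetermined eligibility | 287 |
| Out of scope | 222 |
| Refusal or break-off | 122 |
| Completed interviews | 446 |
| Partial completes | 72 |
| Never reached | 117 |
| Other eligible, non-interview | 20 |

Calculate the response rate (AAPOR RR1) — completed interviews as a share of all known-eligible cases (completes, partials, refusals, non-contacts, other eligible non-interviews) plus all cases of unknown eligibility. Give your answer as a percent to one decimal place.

41.9%

Top: 446
Denominator: 446 + 72 + 122 + 117 + 20 + 287 = 1064
RR1 = 446 / 1064 = 0.4192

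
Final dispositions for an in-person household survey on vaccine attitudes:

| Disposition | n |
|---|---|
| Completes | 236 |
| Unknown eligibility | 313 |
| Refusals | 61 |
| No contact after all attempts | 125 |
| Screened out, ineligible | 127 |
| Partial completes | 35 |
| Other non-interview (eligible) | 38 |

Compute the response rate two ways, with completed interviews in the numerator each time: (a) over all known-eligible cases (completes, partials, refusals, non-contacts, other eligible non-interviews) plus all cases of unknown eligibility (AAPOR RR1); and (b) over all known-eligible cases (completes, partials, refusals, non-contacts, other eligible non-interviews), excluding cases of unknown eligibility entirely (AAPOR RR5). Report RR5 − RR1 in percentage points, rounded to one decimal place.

18.5

Top → 236
Base → 236 + 35 + 61 + 125 + 38 + 313 = 808
RR1 = 236 / 808 = 0.2921
Base → 236 + 35 + 61 + 125 + 38 = 495
RR5 = 236 / 495 = 0.4768
Difference = 47.68 − 29.21 = 18.47 percentage points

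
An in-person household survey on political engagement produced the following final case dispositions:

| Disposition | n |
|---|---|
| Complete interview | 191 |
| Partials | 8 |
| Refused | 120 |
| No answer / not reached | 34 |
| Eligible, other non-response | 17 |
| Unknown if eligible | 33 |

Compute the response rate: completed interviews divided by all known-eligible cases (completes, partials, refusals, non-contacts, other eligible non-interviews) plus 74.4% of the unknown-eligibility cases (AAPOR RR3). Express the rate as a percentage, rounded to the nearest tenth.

Top → 191
Known eligible → 191 + 8 + 120 + 34 + 17 = 370
Eligible share of unknowns → 0.7440 × 33 = 24.55
Denominator → 370 + 24.55 = 394.55
RR3 = 191 / 394.55 = 0.4841

48.4%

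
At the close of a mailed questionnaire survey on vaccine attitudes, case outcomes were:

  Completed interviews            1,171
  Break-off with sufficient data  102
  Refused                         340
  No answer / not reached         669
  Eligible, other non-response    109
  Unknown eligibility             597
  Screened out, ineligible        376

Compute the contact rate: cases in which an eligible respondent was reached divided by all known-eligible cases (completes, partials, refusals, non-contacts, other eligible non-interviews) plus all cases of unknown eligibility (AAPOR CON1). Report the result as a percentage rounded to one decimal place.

Numerator: 1171 + 102 + 340 + 109 = 1722
Denominator: 1171 + 102 + 340 + 669 + 109 + 597 = 2988
CON1 = 1722 / 2988 = 0.5763

57.6%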